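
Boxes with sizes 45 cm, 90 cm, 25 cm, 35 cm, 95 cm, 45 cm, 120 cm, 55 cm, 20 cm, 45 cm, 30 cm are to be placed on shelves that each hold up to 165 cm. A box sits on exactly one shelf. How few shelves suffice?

Total = 120 + 95 + 90 + 55 + 45 + 45 + 45 + 35 + 30 + 25 + 20 = 605 cm.
Lower bound: ⌈605/165⌉ = 4 shelves.
A packing using 4 shelves:
  shelf 1: 120 + 45 = 165
  shelf 2: 95 + 55 = 150
  shelf 3: 90 + 45 + 30 = 165
  shelf 4: 45 + 35 + 25 + 20 = 125
This matches the lower bound, so 4 is optimal.

4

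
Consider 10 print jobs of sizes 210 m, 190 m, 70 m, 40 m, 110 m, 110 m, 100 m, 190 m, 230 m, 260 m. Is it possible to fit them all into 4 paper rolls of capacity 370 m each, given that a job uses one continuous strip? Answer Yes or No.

No

Total = 1510 m; ⌈1510/370⌉ = 5.
At least 5 paper rolls are required, but only 4 are allowed.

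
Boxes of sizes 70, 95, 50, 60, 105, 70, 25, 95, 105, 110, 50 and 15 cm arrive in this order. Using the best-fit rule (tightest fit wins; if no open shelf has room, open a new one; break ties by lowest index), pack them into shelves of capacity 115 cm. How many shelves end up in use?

  70 → shelf 1 (new)  [load 70/115]
  95 → shelf 2 (new)  [load 95/115]
  50 → shelf 3 (new)  [load 50/115]
  60 → shelf 3  [load 110/115]
  105 → shelf 4 (new)  [load 105/115]
  70 → shelf 5 (new)  [load 70/115]
  25 → shelf 1  [load 95/115]
  95 → shelf 6 (new)  [load 95/115]
  105 → shelf 7 (new)  [load 105/115]
  110 → shelf 8 (new)  [load 110/115]
  50 → shelf 9 (new)  [load 50/115]
  15 → shelf 1  [load 110/115]
9 shelves opened.

9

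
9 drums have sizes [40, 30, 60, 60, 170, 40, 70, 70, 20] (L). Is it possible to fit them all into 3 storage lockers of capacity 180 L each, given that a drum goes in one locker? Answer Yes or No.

Total = 560 L; ⌈560/180⌉ = 4.
At least 4 storage lockers are required, but only 3 are allowed.

No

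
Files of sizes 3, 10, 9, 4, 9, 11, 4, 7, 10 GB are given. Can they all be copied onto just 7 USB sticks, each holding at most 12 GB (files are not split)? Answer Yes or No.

Yes

A valid assignment using 7 USB sticks:
  USB stick 1: 11 = 11
  USB stick 2: 10 = 10
  USB stick 3: 10 = 10
  USB stick 4: 9 + 3 = 12
  USB stick 5: 9 = 9
  USB stick 6: 7 + 4 = 11
  USB stick 7: 4 = 4
Every load is within 12 GB, so 7 USB sticks suffice.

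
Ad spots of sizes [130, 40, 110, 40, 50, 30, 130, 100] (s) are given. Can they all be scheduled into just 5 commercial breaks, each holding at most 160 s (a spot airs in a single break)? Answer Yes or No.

A valid assignment using 5 commercial breaks:
  break 1: 130 + 30 = 160
  break 2: 130 = 130
  break 3: 110 + 50 = 160
  break 4: 100 + 40 = 140
  break 5: 40 = 40
Every load is within 160 s, so 5 commercial breaks suffice.

Yes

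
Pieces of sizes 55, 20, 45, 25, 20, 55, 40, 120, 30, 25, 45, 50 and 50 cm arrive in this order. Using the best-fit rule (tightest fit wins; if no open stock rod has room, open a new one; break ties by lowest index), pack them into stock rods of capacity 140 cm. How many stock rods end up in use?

  55 → stock rod 1 (new)  [load 55/140]
  20 → stock rod 1  [load 75/140]
  45 → stock rod 1  [load 120/140]
  25 → stock rod 2 (new)  [load 25/140]
  20 → stock rod 1  [load 140/140]
  55 → stock rod 2  [load 80/140]
  40 → stock rod 2  [load 120/140]
  120 → stock rod 3 (new)  [load 120/140]
  30 → stock rod 4 (new)  [load 30/140]
  25 → stock rod 4  [load 55/140]
  45 → stock rod 4  [load 100/140]
  50 → stock rod 5 (new)  [load 50/140]
  50 → stock rod 5  [load 100/140]
5 stock rods opened.

5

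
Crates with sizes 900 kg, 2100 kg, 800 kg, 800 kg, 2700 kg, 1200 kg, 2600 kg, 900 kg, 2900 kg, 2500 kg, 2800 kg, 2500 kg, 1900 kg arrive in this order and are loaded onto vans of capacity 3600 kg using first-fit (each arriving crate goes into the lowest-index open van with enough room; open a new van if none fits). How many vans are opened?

9

  900 → van 1 (new)  [load 900/3600]
  2100 → van 1  [load 3000/3600]
  800 → van 2 (new)  [load 800/3600]
  800 → van 2  [load 1600/3600]
  2700 → van 3 (new)  [load 2700/3600]
  1200 → van 2  [load 2800/3600]
  2600 → van 4 (new)  [load 2600/3600]
  900 → van 3  [load 3600/3600]
  2900 → van 5 (new)  [load 2900/3600]
  2500 → van 6 (new)  [load 2500/3600]
  2800 → van 7 (new)  [load 2800/3600]
  2500 → van 8 (new)  [load 2500/3600]
  1900 → van 9 (new)  [load 1900/3600]
9 vans opened.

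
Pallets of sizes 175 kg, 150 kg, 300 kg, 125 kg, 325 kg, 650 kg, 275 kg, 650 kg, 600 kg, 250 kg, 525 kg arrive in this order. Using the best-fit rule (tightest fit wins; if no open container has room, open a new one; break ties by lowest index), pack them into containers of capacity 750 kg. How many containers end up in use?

7

  175 → container 1 (new)  [load 175/750]
  150 → container 1  [load 325/750]
  300 → container 1  [load 625/750]
  125 → container 1  [load 750/750]
  325 → container 2 (new)  [load 325/750]
  650 → container 3 (new)  [load 650/750]
  275 → container 2  [load 600/750]
  650 → container 4 (new)  [load 650/750]
  600 → container 5 (new)  [load 600/750]
  250 → container 6 (new)  [load 250/750]
  525 → container 7 (new)  [load 525/750]
7 containers opened.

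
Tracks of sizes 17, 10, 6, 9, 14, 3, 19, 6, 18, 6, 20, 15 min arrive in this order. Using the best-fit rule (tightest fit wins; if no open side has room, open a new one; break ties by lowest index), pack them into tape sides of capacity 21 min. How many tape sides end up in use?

8

  17 → side 1 (new)  [load 17/21]
  10 → side 2 (new)  [load 10/21]
  6 → side 2  [load 16/21]
  9 → side 3 (new)  [load 9/21]
  14 → side 4 (new)  [load 14/21]
  3 → side 1  [load 20/21]
  19 → side 5 (new)  [load 19/21]
  6 → side 4  [load 20/21]
  18 → side 6 (new)  [load 18/21]
  6 → side 3  [load 15/21]
  20 → side 7 (new)  [load 20/21]
  15 → side 8 (new)  [load 15/21]
8 tape sides opened.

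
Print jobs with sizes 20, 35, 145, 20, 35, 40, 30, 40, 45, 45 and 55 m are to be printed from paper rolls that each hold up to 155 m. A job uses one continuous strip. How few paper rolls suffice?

4

Total = 145 + 55 + 45 + 45 + 40 + 40 + 35 + 35 + 30 + 20 + 20 = 510 m.
Lower bound: ⌈510/155⌉ = 4 paper rolls.
A packing using 4 paper rolls:
  roll 1: 145 = 145
  roll 2: 55 + 45 + 45 = 145
  roll 3: 40 + 40 + 35 + 35 = 150
  roll 4: 30 + 20 + 20 = 70
This matches the lower bound, so 4 is optimal.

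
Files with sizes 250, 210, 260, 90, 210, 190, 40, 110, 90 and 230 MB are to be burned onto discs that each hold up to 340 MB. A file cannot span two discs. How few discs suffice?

6

Total = 260 + 250 + 230 + 210 + 210 + 190 + 110 + 90 + 90 + 40 = 1680 MB.
Lower bound: ⌈1680/340⌉ = 5 discs.
Also, 6 files each exceed 170 MB, and no two of those can share a disc, so at least 6 discs are needed.
A packing using 6 discs:
  disc 1: 260 + 40 = 300
  disc 2: 250 + 90 = 340
  disc 3: 230 + 110 = 340
  disc 4: 210 + 90 = 300
  disc 5: 210 = 210
  disc 6: 190 = 190
This matches the lower bound, so 6 is optimal.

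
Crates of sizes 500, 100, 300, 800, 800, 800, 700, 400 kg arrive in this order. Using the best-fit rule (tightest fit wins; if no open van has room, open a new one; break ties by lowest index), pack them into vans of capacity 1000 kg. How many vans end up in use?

6

  500 → van 1 (new)  [load 500/1000]
  100 → van 1  [load 600/1000]
  300 → van 1  [load 900/1000]
  800 → van 2 (new)  [load 800/1000]
  800 → van 3 (new)  [load 800/1000]
  800 → van 4 (new)  [load 800/1000]
  700 → van 5 (new)  [load 700/1000]
  400 → van 6 (new)  [load 400/1000]
6 vans opened.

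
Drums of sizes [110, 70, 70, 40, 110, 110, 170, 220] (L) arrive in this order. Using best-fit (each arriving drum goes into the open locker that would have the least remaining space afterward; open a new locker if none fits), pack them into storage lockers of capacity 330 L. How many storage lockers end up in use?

  110 → locker 1 (new)  [load 110/330]
  70 → locker 1  [load 180/330]
  70 → locker 1  [load 250/330]
  40 → locker 1  [load 290/330]
  110 → locker 2 (new)  [load 110/330]
  110 → locker 2  [load 220/330]
  170 → locker 3 (new)  [load 170/330]
  220 → locker 4 (new)  [load 220/330]
4 storage lockers opened.

4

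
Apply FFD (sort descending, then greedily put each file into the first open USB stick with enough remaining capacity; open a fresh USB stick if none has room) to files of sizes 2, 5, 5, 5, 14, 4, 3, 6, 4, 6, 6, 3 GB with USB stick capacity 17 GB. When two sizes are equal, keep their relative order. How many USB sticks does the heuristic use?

Sorted descending: 14, 6, 6, 6, 5, 5, 5, 4, 4, 3, 3, 2.
  14 → USB stick 1 (new)  [load 14/17]
  6 → USB stick 2 (new)  [load 6/17]
  6 → USB stick 2  [load 12/17]
  6 → USB stick 3 (new)  [load 6/17]
  5 → USB stick 2  [load 17/17]
  5 → USB stick 3  [load 11/17]
  5 → USB stick 3  [load 16/17]
  4 → USB stick 4 (new)  [load 4/17]
  4 → USB stick 4  [load 8/17]
  3 → USB stick 1  [load 17/17]
  3 → USB stick 4  [load 11/17]
  2 → USB stick 4  [load 13/17]
4 USB sticks opened.

4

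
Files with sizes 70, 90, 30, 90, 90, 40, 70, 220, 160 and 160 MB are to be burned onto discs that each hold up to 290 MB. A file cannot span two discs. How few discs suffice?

Total = 220 + 160 + 160 + 90 + 90 + 90 + 70 + 70 + 40 + 30 = 1020 MB.
Lower bound: ⌈1020/290⌉ = 4 discs.
A packing using 4 discs:
  disc 1: 220 + 70 = 290
  disc 2: 160 + 90 + 40 = 290
  disc 3: 160 + 90 + 30 = 280
  disc 4: 90 + 70 = 160
This matches the lower bound, so 4 is optimal.

4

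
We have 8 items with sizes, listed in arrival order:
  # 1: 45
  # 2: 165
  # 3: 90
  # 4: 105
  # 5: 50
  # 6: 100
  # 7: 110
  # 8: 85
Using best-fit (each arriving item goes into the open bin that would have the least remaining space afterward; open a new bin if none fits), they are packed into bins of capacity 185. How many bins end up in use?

  45 → bin 1 (new)  [load 45/185]
  165 → bin 2 (new)  [load 165/185]
  90 → bin 1  [load 135/185]
  105 → bin 3 (new)  [load 105/185]
  50 → bin 1  [load 185/185]
  100 → bin 4 (new)  [load 100/185]
  110 → bin 5 (new)  [load 110/185]
  85 → bin 4  [load 185/185]
5 bins opened.

5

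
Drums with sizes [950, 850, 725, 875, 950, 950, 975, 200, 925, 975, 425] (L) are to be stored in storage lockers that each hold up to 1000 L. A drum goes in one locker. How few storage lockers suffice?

Total = 975 + 975 + 950 + 950 + 950 + 925 + 875 + 850 + 725 + 425 + 200 = 8800 L.
Lower bound: ⌈8800/1000⌉ = 9 storage lockers.
A packing using 10 storage lockers:
  locker 1: 975 = 975
  locker 2: 975 = 975
  locker 3: 950 = 950
  locker 4: 950 = 950
  locker 5: 950 = 950
  locker 6: 925 = 925
  locker 7: 875 = 875
  locker 8: 850 = 850
  locker 9: 725 + 200 = 925
  locker 10: 425 = 425
No arrangement into 9 storage lockers stays within capacity, so 10 is optimal.

10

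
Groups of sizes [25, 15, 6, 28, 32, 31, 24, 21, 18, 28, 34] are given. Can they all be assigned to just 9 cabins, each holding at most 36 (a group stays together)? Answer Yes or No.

A valid assignment using 9 cabins:
  cabin 1: 34 = 34
  cabin 2: 32 = 32
  cabin 3: 31 = 31
  cabin 4: 28 + 6 = 34
  cabin 5: 28 = 28
  cabin 6: 25 = 25
  cabin 7: 24 = 24
  cabin 8: 21 + 15 = 36
  cabin 9: 18 = 18
Every load is within 36, so 9 cabins suffice.

Yes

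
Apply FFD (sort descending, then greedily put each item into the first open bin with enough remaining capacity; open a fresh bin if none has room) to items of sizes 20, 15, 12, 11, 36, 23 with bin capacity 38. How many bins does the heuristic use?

4

Sorted descending: 36, 23, 20, 15, 12, 11.
  36 → bin 1 (new)  [load 36/38]
  23 → bin 2 (new)  [load 23/38]
  20 → bin 3 (new)  [load 20/38]
  15 → bin 2  [load 38/38]
  12 → bin 3  [load 32/38]
  11 → bin 4 (new)  [load 11/38]
4 bins opened.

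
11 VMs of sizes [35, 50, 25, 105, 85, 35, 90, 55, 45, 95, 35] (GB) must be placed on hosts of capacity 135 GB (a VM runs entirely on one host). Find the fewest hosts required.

Total = 105 + 95 + 90 + 85 + 55 + 50 + 45 + 35 + 35 + 35 + 25 = 655 GB.
Lower bound: ⌈655/135⌉ = 5 hosts.
A packing using 5 hosts:
  host 1: 105 + 25 = 130
  host 2: 95 + 35 = 130
  host 3: 90 + 45 = 135
  host 4: 85 + 50 = 135
  host 5: 55 + 35 + 35 = 125
This matches the lower bound, so 5 is optimal.

5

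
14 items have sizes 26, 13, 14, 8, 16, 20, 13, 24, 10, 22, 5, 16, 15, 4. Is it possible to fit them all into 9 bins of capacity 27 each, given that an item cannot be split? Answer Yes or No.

A valid assignment using 9 bins:
  bin 1: 26 = 26
  bin 2: 24 = 24
  bin 3: 22 + 5 = 27
  bin 4: 20 + 4 = 24
  bin 5: 16 + 10 = 26
  bin 6: 16 + 8 = 24
  bin 7: 15 = 15
  bin 8: 14 + 13 = 27
  bin 9: 13 = 13
Every load is within 27, so 9 bins suffice.

Yes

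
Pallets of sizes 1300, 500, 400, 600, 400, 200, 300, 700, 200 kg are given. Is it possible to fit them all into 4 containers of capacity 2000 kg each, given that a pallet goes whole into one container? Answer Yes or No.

Yes

A valid assignment using 3 containers:
  container 1: 1300 + 700 = 2000
  container 2: 600 + 500 + 400 + 400 = 1900
  container 3: 300 + 200 + 200 = 700
That uses only 3 ≤ 4, so 4 containers are enough.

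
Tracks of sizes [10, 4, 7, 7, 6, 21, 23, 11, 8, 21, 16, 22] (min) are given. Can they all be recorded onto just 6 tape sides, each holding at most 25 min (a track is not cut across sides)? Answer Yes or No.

No

Total = 156 min; ⌈156/25⌉ = 7.
At least 7 tape sides are required, but only 6 are allowed.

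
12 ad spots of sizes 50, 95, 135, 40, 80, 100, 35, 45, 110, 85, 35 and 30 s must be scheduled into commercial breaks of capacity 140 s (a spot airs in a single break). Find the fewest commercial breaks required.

7

Total = 135 + 110 + 100 + 95 + 85 + 80 + 50 + 45 + 40 + 35 + 35 + 30 = 840 s.
Lower bound: ⌈840/140⌉ = 6 commercial breaks.
A packing using 7 commercial breaks:
  break 1: 135 = 135
  break 2: 110 + 30 = 140
  break 3: 100 + 40 = 140
  break 4: 95 + 45 = 140
  break 5: 85 + 50 = 135
  break 6: 80 + 35 = 115
  break 7: 35 = 35
No arrangement into 6 commercial breaks stays within capacity, so 7 is optimal.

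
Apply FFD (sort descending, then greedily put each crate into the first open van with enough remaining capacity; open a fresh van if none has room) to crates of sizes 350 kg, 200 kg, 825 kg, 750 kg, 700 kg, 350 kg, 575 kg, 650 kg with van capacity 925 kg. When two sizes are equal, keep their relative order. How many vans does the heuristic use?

6

Sorted descending: 825, 750, 700, 650, 575, 350, 350, 200.
  825 → van 1 (new)  [load 825/925]
  750 → van 2 (new)  [load 750/925]
  700 → van 3 (new)  [load 700/925]
  650 → van 4 (new)  [load 650/925]
  575 → van 5 (new)  [load 575/925]
  350 → van 5  [load 925/925]
  350 → van 6 (new)  [load 350/925]
  200 → van 3  [load 900/925]
6 vans opened.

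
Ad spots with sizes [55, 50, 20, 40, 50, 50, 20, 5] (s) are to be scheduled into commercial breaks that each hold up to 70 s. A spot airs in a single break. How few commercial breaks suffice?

5

Total = 55 + 50 + 50 + 50 + 40 + 20 + 20 + 5 = 290 s.
Lower bound: ⌈290/70⌉ = 5 commercial breaks.
A packing using 5 commercial breaks:
  break 1: 55 + 5 = 60
  break 2: 50 + 20 = 70
  break 3: 50 + 20 = 70
  break 4: 50 = 50
  break 5: 40 = 40
This matches the lower bound, so 5 is optimal.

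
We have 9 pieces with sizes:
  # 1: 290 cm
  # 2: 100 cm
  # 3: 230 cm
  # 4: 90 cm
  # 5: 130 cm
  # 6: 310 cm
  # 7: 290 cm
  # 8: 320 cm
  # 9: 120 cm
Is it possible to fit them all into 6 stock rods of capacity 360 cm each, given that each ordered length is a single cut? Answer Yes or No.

A valid assignment using 6 stock rods:
  stock rod 1: 320 = 320
  stock rod 2: 310 = 310
  stock rod 3: 290 = 290
  stock rod 4: 290 = 290
  stock rod 5: 230 + 130 = 360
  stock rod 6: 120 + 100 + 90 = 310
Every load is within 360 cm, so 6 stock rods suffice.

Yes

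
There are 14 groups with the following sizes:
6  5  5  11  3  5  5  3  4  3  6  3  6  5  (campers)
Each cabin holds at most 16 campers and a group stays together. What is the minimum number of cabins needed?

Total = 11 + 6 + 6 + 6 + 5 + 5 + 5 + 5 + 5 + 4 + 3 + 3 + 3 + 3 = 70 campers.
Lower bound: ⌈70/16⌉ = 5 cabins.
A packing using 5 cabins:
  cabin 1: 11 + 5 = 16
  cabin 2: 6 + 6 + 4 = 16
  cabin 3: 6 + 5 + 5 = 16
  cabin 4: 5 + 5 + 3 + 3 = 16
  cabin 5: 3 + 3 = 6
This matches the lower bound, so 5 is optimal.

5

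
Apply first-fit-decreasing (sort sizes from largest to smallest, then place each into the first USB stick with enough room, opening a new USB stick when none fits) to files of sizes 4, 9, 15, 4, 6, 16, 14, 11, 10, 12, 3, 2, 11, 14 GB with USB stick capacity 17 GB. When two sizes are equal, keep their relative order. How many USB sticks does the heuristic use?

9

Sorted descending: 16, 15, 14, 14, 12, 11, 11, 10, 9, 6, 4, 4, 3, 2.
  16 → USB stick 1 (new)  [load 16/17]
  15 → USB stick 2 (new)  [load 15/17]
  14 → USB stick 3 (new)  [load 14/17]
  14 → USB stick 4 (new)  [load 14/17]
  12 → USB stick 5 (new)  [load 12/17]
  11 → USB stick 6 (new)  [load 11/17]
  11 → USB stick 7 (new)  [load 11/17]
  10 → USB stick 8 (new)  [load 10/17]
  9 → USB stick 9 (new)  [load 9/17]
  6 → USB stick 6  [load 17/17]
  4 → USB stick 5  [load 16/17]
  4 → USB stick 7  [load 15/17]
  3 → USB stick 3  [load 17/17]
  2 → USB stick 2  [load 17/17]
9 USB sticks opened.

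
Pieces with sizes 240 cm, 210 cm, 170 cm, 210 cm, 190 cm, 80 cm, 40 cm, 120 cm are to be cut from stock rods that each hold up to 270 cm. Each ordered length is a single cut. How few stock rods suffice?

6

Total = 240 + 210 + 210 + 190 + 170 + 120 + 80 + 40 = 1260 cm.
Lower bound: ⌈1260/270⌉ = 5 stock rods.
A packing using 6 stock rods:
  stock rod 1: 240 = 240
  stock rod 2: 210 + 40 = 250
  stock rod 3: 210 = 210
  stock rod 4: 190 + 80 = 270
  stock rod 5: 170 = 170
  stock rod 6: 120 = 120
No arrangement into 5 stock rods stays within capacity, so 6 is optimal.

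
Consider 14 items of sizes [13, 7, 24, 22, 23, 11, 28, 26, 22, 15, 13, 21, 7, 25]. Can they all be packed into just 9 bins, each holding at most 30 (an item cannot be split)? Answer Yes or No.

Total = 257; ⌈257/30⌉ = 9.
The bound of 9 does not rule out 9, but exhaustive search shows no assignment into 9 bins of capacity 30 exists — the minimum is 10.

No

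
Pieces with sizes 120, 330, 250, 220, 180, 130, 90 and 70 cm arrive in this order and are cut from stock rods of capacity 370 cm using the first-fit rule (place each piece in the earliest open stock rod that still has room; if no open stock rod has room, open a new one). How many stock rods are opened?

  120 → stock rod 1 (new)  [load 120/370]
  330 → stock rod 2 (new)  [load 330/370]
  250 → stock rod 1  [load 370/370]
  220 → stock rod 3 (new)  [load 220/370]
  180 → stock rod 4 (new)  [load 180/370]
  130 → stock rod 3  [load 350/370]
  90 → stock rod 4  [load 270/370]
  70 → stock rod 4  [load 340/370]
4 stock rods opened.

4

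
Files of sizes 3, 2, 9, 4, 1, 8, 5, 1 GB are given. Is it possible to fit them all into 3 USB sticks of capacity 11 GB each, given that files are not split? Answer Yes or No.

A valid assignment using 3 USB sticks:
  USB stick 1: 9 + 2 = 11
  USB stick 2: 8 + 3 = 11
  USB stick 3: 5 + 4 + 1 + 1 = 11
Every load is within 11 GB, so 3 USB sticks suffice.

Yes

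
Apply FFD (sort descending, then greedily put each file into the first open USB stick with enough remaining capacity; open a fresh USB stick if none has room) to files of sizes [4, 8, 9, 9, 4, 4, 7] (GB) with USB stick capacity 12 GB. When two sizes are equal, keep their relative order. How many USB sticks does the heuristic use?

5

Sorted descending: 9, 9, 8, 7, 4, 4, 4.
  9 → USB stick 1 (new)  [load 9/12]
  9 → USB stick 2 (new)  [load 9/12]
  8 → USB stick 3 (new)  [load 8/12]
  7 → USB stick 4 (new)  [load 7/12]
  4 → USB stick 3  [load 12/12]
  4 → USB stick 4  [load 11/12]
  4 → USB stick 5 (new)  [load 4/12]
5 USB sticks opened.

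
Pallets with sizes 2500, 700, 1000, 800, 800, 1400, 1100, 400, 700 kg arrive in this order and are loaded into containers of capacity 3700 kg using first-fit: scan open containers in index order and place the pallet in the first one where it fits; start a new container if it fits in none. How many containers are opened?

3

  2500 → container 1 (new)  [load 2500/3700]
  700 → container 1  [load 3200/3700]
  1000 → container 2 (new)  [load 1000/3700]
  800 → container 2  [load 1800/3700]
  800 → container 2  [load 2600/3700]
  1400 → container 3 (new)  [load 1400/3700]
  1100 → container 2  [load 3700/3700]
  400 → container 1  [load 3600/3700]
  700 → container 3  [load 2100/3700]
3 containers opened.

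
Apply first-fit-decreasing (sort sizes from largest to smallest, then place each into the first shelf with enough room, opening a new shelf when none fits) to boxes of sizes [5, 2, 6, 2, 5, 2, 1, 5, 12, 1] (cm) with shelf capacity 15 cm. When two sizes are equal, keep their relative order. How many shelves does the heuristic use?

Sorted descending: 12, 6, 5, 5, 5, 2, 2, 2, 1, 1.
  12 → shelf 1 (new)  [load 12/15]
  6 → shelf 2 (new)  [load 6/15]
  5 → shelf 2  [load 11/15]
  5 → shelf 3 (new)  [load 5/15]
  5 → shelf 3  [load 10/15]
  2 → shelf 1  [load 14/15]
  2 → shelf 2  [load 13/15]
  2 → shelf 2  [load 15/15]
  1 → shelf 1  [load 15/15]
  1 → shelf 3  [load 11/15]
3 shelves opened.

3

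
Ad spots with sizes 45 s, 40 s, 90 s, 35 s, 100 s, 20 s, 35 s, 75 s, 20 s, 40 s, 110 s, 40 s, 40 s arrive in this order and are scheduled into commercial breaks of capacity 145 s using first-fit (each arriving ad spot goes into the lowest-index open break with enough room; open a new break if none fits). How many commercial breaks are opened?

  45 → break 1 (new)  [load 45/145]
  40 → break 1  [load 85/145]
  90 → break 2 (new)  [load 90/145]
  35 → break 1  [load 120/145]
  100 → break 3 (new)  [load 100/145]
  20 → break 1  [load 140/145]
  35 → break 2  [load 125/145]
  75 → break 4 (new)  [load 75/145]
  20 → break 2  [load 145/145]
  40 → break 3  [load 140/145]
  110 → break 5 (new)  [load 110/145]
  40 → break 4  [load 115/145]
  40 → break 6 (new)  [load 40/145]
6 commercial breaks opened.

6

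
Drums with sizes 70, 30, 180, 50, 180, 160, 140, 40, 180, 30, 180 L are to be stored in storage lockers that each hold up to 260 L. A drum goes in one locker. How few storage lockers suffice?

6

Total = 180 + 180 + 180 + 180 + 160 + 140 + 70 + 50 + 40 + 30 + 30 = 1240 L.
Lower bound: ⌈1240/260⌉ = 5 storage lockers.
Also, 6 drums each exceed 130 L, and no two of those can share a locker, so at least 6 storage lockers are needed.
A packing using 6 storage lockers:
  locker 1: 180 + 70 = 250
  locker 2: 180 + 50 + 30 = 260
  locker 3: 180 + 40 + 30 = 250
  locker 4: 180 = 180
  locker 5: 160 = 160
  locker 6: 140 = 140
This matches the lower bound, so 6 is optimal.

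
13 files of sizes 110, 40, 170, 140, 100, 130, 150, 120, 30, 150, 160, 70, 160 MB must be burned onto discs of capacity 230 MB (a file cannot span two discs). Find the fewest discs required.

Total = 170 + 160 + 160 + 150 + 150 + 140 + 130 + 120 + 110 + 100 + 70 + 40 + 30 = 1530 MB.
Lower bound: ⌈1530/230⌉ = 7 discs.
Also, 8 files each exceed 115 MB, and no two of those can share a disc, so at least 8 discs are needed.
A packing using 8 discs:
  disc 1: 170 + 40 = 210
  disc 2: 160 + 70 = 230
  disc 3: 160 + 30 = 190
  disc 4: 150 = 150
  disc 5: 150 = 150
  disc 6: 140 = 140
  disc 7: 130 + 100 = 230
  disc 8: 120 + 110 = 230
This matches the lower bound, so 8 is optimal.

8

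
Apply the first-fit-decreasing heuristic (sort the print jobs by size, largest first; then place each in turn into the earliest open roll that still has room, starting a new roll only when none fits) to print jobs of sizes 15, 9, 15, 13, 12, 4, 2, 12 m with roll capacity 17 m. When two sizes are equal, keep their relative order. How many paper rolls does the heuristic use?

6

Sorted descending: 15, 15, 13, 12, 12, 9, 4, 2.
  15 → roll 1 (new)  [load 15/17]
  15 → roll 2 (new)  [load 15/17]
  13 → roll 3 (new)  [load 13/17]
  12 → roll 4 (new)  [load 12/17]
  12 → roll 5 (new)  [load 12/17]
  9 → roll 6 (new)  [load 9/17]
  4 → roll 3  [load 17/17]
  2 → roll 1  [load 17/17]
6 paper rolls opened.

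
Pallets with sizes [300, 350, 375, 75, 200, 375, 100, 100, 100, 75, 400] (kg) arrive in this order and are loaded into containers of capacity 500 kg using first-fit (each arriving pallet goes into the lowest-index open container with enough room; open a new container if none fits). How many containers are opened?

  300 → container 1 (new)  [load 300/500]
  350 → container 2 (new)  [load 350/500]
  375 → container 3 (new)  [load 375/500]
  75 → container 1  [load 375/500]
  200 → container 4 (new)  [load 200/500]
  375 → container 5 (new)  [load 375/500]
  100 → container 1  [load 475/500]
  100 → container 2  [load 450/500]
  100 → container 3  [load 475/500]
  75 → container 4  [load 275/500]
  400 → container 6 (new)  [load 400/500]
6 containers opened.

6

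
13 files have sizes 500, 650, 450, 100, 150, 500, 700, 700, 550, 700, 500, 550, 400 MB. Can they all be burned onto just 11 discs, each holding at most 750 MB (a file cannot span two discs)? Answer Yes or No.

A valid assignment using 11 discs:
  disc 1: 700 = 700
  disc 2: 700 = 700
  disc 3: 700 = 700
  disc 4: 650 + 100 = 750
  disc 5: 550 + 150 = 700
  disc 6: 550 = 550
  disc 7: 500 = 500
  disc 8: 500 = 500
  disc 9: 500 = 500
  disc 10: 450 = 450
  disc 11: 400 = 400
Every load is within 750 MB, so 11 discs suffice.

Yes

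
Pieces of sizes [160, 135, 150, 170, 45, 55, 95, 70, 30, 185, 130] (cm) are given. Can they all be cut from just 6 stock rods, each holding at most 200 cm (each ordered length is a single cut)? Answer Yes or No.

No

Total = 1225 cm; ⌈1225/200⌉ = 7.
At least 7 stock rods are required, but only 6 are allowed.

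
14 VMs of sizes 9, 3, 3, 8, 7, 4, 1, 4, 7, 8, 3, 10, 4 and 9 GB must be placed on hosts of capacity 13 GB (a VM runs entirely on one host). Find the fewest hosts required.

7

Total = 10 + 9 + 9 + 8 + 8 + 7 + 7 + 4 + 4 + 4 + 3 + 3 + 3 + 1 = 80 GB.
Lower bound: ⌈80/13⌉ = 7 hosts.
A packing using 7 hosts:
  host 1: 10 + 3 = 13
  host 2: 9 + 4 = 13
  host 3: 9 + 4 = 13
  host 4: 8 + 4 + 1 = 13
  host 5: 8 + 3 = 11
  host 6: 7 + 3 = 10
  host 7: 7 = 7
This matches the lower bound, so 7 is optimal.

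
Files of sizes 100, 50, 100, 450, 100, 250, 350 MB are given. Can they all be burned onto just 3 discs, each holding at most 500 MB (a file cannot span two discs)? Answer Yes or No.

A valid assignment using 3 discs:
  disc 1: 450 + 50 = 500
  disc 2: 350 + 100 = 450
  disc 3: 250 + 100 + 100 = 450
Every load is within 500 MB, so 3 discs suffice.

Yes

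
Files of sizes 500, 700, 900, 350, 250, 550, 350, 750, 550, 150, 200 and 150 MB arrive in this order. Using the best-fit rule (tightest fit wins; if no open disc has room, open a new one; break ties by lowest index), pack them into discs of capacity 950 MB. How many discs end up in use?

6

  500 → disc 1 (new)  [load 500/950]
  700 → disc 2 (new)  [load 700/950]
  900 → disc 3 (new)  [load 900/950]
  350 → disc 1  [load 850/950]
  250 → disc 2  [load 950/950]
  550 → disc 4 (new)  [load 550/950]
  350 → disc 4  [load 900/950]
  750 → disc 5 (new)  [load 750/950]
  550 → disc 6 (new)  [load 550/950]
  150 → disc 5  [load 900/950]
  200 → disc 6  [load 750/950]
  150 → disc 6  [load 900/950]
6 discs opened.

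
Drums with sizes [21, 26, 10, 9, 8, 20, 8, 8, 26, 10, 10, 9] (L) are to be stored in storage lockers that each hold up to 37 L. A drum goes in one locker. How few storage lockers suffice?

Total = 26 + 26 + 21 + 20 + 10 + 10 + 10 + 9 + 9 + 8 + 8 + 8 = 165 L.
Lower bound: ⌈165/37⌉ = 5 storage lockers.
A packing using 5 storage lockers:
  locker 1: 26 + 10 = 36
  locker 2: 26 + 10 = 36
  locker 3: 21 + 10 = 31
  locker 4: 20 + 9 + 8 = 37
  locker 5: 9 + 8 + 8 = 25
This matches the lower bound, so 5 is optimal.

5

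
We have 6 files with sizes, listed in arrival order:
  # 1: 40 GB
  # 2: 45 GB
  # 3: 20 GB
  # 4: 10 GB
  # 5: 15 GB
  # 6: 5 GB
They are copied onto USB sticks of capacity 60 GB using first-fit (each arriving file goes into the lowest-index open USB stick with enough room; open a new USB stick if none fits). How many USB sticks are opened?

  40 → USB stick 1 (new)  [load 40/60]
  45 → USB stick 2 (new)  [load 45/60]
  20 → USB stick 1  [load 60/60]
  10 → USB stick 2  [load 55/60]
  15 → USB stick 3 (new)  [load 15/60]
  5 → USB stick 2  [load 60/60]
3 USB sticks opened.

3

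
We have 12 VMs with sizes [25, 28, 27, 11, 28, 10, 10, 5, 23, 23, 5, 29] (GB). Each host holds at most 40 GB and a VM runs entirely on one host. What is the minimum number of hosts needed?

Total = 29 + 28 + 28 + 27 + 25 + 23 + 23 + 11 + 10 + 10 + 5 + 5 = 224 GB.
Lower bound: ⌈224/40⌉ = 6 hosts.
Also, 7 VMs each exceed 20 GB, and no two of those can share a host, so at least 7 hosts are needed.
A packing using 7 hosts:
  host 1: 29 + 11 = 40
  host 2: 28 + 10 = 38
  host 3: 28 + 10 = 38
  host 4: 27 + 5 + 5 = 37
  host 5: 25 = 25
  host 6: 23 = 23
  host 7: 23 = 23
This matches the lower bound, so 7 is optimal.

7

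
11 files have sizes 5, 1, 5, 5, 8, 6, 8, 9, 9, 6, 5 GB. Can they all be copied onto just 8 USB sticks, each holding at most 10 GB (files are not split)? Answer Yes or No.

A valid assignment using 8 USB sticks:
  USB stick 1: 9 + 1 = 10
  USB stick 2: 9 = 9
  USB stick 3: 8 = 8
  USB stick 4: 8 = 8
  USB stick 5: 6 = 6
  USB stick 6: 6 = 6
  USB stick 7: 5 + 5 = 10
  USB stick 8: 5 + 5 = 10
Every load is within 10 GB, so 8 USB sticks suffice.

Yes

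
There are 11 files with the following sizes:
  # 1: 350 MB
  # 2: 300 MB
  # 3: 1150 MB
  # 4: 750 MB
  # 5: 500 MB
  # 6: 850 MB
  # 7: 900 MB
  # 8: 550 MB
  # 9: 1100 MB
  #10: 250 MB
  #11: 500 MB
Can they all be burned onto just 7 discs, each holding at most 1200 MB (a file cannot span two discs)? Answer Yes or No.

A valid assignment using 7 discs:
  disc 1: 1150 = 1150
  disc 2: 1100 = 1100
  disc 3: 900 + 300 = 1200
  disc 4: 850 + 350 = 1200
  disc 5: 750 + 250 = 1000
  disc 6: 550 + 500 = 1050
  disc 7: 500 = 500
Every load is within 1200 MB, so 7 discs suffice.

Yes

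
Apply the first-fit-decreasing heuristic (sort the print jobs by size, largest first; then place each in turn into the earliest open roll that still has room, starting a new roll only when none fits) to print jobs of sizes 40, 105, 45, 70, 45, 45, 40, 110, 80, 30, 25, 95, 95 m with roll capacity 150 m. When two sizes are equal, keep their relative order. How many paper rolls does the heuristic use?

6

Sorted descending: 110, 105, 95, 95, 80, 70, 45, 45, 45, 40, 40, 30, 25.
  110 → roll 1 (new)  [load 110/150]
  105 → roll 2 (new)  [load 105/150]
  95 → roll 3 (new)  [load 95/150]
  95 → roll 4 (new)  [load 95/150]
  80 → roll 5 (new)  [load 80/150]
  70 → roll 5  [load 150/150]
  45 → roll 2  [load 150/150]
  45 → roll 3  [load 140/150]
  45 → roll 4  [load 140/150]
  40 → roll 1  [load 150/150]
  40 → roll 6 (new)  [load 40/150]
  30 → roll 6  [load 70/150]
  25 → roll 6  [load 95/150]
6 paper rolls opened.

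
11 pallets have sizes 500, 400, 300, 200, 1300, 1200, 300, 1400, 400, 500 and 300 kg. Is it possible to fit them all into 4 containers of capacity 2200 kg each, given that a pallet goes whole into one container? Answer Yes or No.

Yes

A valid assignment using 4 containers:
  container 1: 1400 + 500 + 300 = 2200
  container 2: 1300 + 500 + 400 = 2200
  container 3: 1200 + 400 + 300 + 300 = 2200
  container 4: 200 = 200
Every load is within 2200 kg, so 4 containers suffice.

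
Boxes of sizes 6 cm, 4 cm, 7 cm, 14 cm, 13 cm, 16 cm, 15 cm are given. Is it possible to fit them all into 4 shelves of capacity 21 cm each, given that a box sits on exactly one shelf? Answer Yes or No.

Yes

A valid assignment using 4 shelves:
  shelf 1: 16 + 4 = 20
  shelf 2: 15 + 6 = 21
  shelf 3: 14 + 7 = 21
  shelf 4: 13 = 13
Every load is within 21 cm, so 4 shelves suffice.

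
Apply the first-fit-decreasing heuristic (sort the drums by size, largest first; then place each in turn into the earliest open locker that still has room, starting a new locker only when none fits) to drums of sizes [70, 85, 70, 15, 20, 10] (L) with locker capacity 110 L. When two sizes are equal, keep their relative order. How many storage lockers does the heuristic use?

3

Sorted descending: 85, 70, 70, 20, 15, 10.
  85 → locker 1 (new)  [load 85/110]
  70 → locker 2 (new)  [load 70/110]
  70 → locker 3 (new)  [load 70/110]
  20 → locker 1  [load 105/110]
  15 → locker 2  [load 85/110]
  10 → locker 2  [load 95/110]
3 storage lockers opened.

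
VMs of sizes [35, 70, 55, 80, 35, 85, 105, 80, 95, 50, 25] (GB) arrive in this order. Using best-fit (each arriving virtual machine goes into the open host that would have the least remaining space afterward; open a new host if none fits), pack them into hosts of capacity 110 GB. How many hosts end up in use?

  35 → host 1 (new)  [load 35/110]
  70 → host 1  [load 105/110]
  55 → host 2 (new)  [load 55/110]
  80 → host 3 (new)  [load 80/110]
  35 → host 2  [load 90/110]
  85 → host 4 (new)  [load 85/110]
  105 → host 5 (new)  [load 105/110]
  80 → host 6 (new)  [load 80/110]
  95 → host 7 (new)  [load 95/110]
  50 → host 8 (new)  [load 50/110]
  25 → host 4  [load 110/110]
8 hosts opened.

8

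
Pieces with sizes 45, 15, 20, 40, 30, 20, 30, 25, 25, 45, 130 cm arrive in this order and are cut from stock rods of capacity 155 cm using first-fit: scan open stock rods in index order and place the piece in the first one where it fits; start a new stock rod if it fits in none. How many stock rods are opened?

  45 → stock rod 1 (new)  [load 45/155]
  15 → stock rod 1  [load 60/155]
  20 → stock rod 1  [load 80/155]
  40 → stock rod 1  [load 120/155]
  30 → stock rod 1  [load 150/155]
  20 → stock rod 2 (new)  [load 20/155]
  30 → stock rod 2  [load 50/155]
  25 → stock rod 2  [load 75/155]
  25 → stock rod 2  [load 100/155]
  45 → stock rod 2  [load 145/155]
  130 → stock rod 3 (new)  [load 130/155]
3 stock rods opened.

3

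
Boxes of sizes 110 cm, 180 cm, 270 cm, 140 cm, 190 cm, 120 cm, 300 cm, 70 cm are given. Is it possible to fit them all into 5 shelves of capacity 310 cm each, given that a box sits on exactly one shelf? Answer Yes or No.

A valid assignment using 5 shelves:
  shelf 1: 300 = 300
  shelf 2: 270 = 270
  shelf 3: 190 + 120 = 310
  shelf 4: 180 + 110 = 290
  shelf 5: 140 + 70 = 210
Every load is within 310 cm, so 5 shelves suffice.

Yes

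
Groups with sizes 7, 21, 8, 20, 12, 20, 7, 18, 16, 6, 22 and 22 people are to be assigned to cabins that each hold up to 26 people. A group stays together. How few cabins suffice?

Total = 22 + 22 + 21 + 20 + 20 + 18 + 16 + 12 + 8 + 7 + 7 + 6 = 179 people.
Lower bound: ⌈179/26⌉ = 7 cabins.
A packing using 8 cabins:
  cabin 1: 22 = 22
  cabin 2: 22 = 22
  cabin 3: 21 = 21
  cabin 4: 20 + 6 = 26
  cabin 5: 20 = 20
  cabin 6: 18 + 8 = 26
  cabin 7: 16 + 7 = 23
  cabin 8: 12 + 7 = 19
No arrangement into 7 cabins stays within capacity, so 8 is optimal.

8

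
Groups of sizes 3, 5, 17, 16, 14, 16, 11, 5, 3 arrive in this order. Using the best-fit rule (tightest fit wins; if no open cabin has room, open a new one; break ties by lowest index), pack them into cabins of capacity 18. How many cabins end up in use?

  3 → cabin 1 (new)  [load 3/18]
  5 → cabin 1  [load 8/18]
  17 → cabin 2 (new)  [load 17/18]
  16 → cabin 3 (new)  [load 16/18]
  14 → cabin 4 (new)  [load 14/18]
  16 → cabin 5 (new)  [load 16/18]
  11 → cabin 6 (new)  [load 11/18]
  5 → cabin 6  [load 16/18]
  3 → cabin 4  [load 17/18]
6 cabins opened.

6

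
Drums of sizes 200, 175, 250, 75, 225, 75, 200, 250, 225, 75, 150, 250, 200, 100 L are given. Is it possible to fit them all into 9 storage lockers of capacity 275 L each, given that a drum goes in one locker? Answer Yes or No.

No

Total = 2450 L; ⌈2450/275⌉ = 9.
10 drums each exceed half the capacity and cannot share a locker, forcing at least 10 storage lockers.
At least 10 storage lockers are required, but only 9 are allowed.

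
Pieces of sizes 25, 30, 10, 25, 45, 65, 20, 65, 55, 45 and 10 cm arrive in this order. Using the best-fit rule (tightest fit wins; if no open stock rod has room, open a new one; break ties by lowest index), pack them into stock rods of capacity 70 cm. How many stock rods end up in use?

  25 → stock rod 1 (new)  [load 25/70]
  30 → stock rod 1  [load 55/70]
  10 → stock rod 1  [load 65/70]
  25 → stock rod 2 (new)  [load 25/70]
  45 → stock rod 2  [load 70/70]
  65 → stock rod 3 (new)  [load 65/70]
  20 → stock rod 4 (new)  [load 20/70]
  65 → stock rod 5 (new)  [load 65/70]
  55 → stock rod 6 (new)  [load 55/70]
  45 → stock rod 4  [load 65/70]
  10 → stock rod 6  [load 65/70]
6 stock rods opened.

6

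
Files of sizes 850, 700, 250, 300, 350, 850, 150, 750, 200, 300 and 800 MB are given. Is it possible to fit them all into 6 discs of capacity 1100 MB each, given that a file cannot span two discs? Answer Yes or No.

A valid assignment using 6 discs:
  disc 1: 850 + 250 = 1100
  disc 2: 850 + 200 = 1050
  disc 3: 800 + 300 = 1100
  disc 4: 750 + 350 = 1100
  disc 5: 700 + 300 = 1000
  disc 6: 150 = 150
Every load is within 1100 MB, so 6 discs suffice.

Yes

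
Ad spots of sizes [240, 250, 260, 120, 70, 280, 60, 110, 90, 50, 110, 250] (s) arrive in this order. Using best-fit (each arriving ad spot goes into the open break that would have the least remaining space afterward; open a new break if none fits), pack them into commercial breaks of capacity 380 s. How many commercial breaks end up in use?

6

  240 → break 1 (new)  [load 240/380]
  250 → break 2 (new)  [load 250/380]
  260 → break 3 (new)  [load 260/380]
  120 → break 3  [load 380/380]
  70 → break 2  [load 320/380]
  280 → break 4 (new)  [load 280/380]
  60 → break 2  [load 380/380]
  110 → break 1  [load 350/380]
  90 → break 4  [load 370/380]
  50 → break 5 (new)  [load 50/380]
  110 → break 5  [load 160/380]
  250 → break 6 (new)  [load 250/380]
6 commercial breaks opened.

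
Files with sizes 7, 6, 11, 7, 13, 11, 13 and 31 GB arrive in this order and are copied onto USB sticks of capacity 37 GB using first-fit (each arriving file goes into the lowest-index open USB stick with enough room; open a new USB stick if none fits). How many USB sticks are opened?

3

  7 → USB stick 1 (new)  [load 7/37]
  6 → USB stick 1  [load 13/37]
  11 → USB stick 1  [load 24/37]
  7 → USB stick 1  [load 31/37]
  13 → USB stick 2 (new)  [load 13/37]
  11 → USB stick 2  [load 24/37]
  13 → USB stick 2  [load 37/37]
  31 → USB stick 3 (new)  [load 31/37]
3 USB sticks opened.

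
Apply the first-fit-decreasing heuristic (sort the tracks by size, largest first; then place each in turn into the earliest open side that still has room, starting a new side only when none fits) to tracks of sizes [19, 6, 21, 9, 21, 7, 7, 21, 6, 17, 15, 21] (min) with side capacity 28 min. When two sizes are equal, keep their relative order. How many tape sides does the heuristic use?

7

Sorted descending: 21, 21, 21, 21, 19, 17, 15, 9, 7, 7, 6, 6.
  21 → side 1 (new)  [load 21/28]
  21 → side 2 (new)  [load 21/28]
  21 → side 3 (new)  [load 21/28]
  21 → side 4 (new)  [load 21/28]
  19 → side 5 (new)  [load 19/28]
  17 → side 6 (new)  [load 17/28]
  15 → side 7 (new)  [load 15/28]
  9 → side 5  [load 28/28]
  7 → side 1  [load 28/28]
  7 → side 2  [load 28/28]
  6 → side 3  [load 27/28]
  6 → side 4  [load 27/28]
7 tape sides opened.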